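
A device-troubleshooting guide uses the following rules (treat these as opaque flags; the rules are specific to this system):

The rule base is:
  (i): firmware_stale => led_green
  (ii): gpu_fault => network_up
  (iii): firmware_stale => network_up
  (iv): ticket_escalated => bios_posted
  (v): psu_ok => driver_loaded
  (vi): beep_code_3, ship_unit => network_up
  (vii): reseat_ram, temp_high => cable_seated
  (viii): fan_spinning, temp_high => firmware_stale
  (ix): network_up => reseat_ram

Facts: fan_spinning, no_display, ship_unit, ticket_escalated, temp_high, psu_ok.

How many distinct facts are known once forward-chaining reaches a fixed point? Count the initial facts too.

13

[1] (iv) [ticket_escalated => bios_posted]; (v) [psu_ok => driver_loaded]; (viii) [fan_spinning, temp_high => firmware_stale]. ⇒ new: bios_posted, driver_loaded, firmware_stale.
[2] (i) [firmware_stale => led_green]; (iii) [firmware_stale => network_up]. ⇒ new: led_green, network_up.
[3] (ix) [network_up => reseat_ram]. ⇒ new: reseat_ram.
[4] (vii) [reseat_ram, temp_high => cable_seated]. ⇒ new: cable_seated.
Closure: {bios_posted, cable_seated, driver_loaded, fan_spinning, firmware_stale, led_green, network_up, no_display, psu_ok, reseat_ram, ship_unit, temp_high, ticket_escalated} — 13 facts.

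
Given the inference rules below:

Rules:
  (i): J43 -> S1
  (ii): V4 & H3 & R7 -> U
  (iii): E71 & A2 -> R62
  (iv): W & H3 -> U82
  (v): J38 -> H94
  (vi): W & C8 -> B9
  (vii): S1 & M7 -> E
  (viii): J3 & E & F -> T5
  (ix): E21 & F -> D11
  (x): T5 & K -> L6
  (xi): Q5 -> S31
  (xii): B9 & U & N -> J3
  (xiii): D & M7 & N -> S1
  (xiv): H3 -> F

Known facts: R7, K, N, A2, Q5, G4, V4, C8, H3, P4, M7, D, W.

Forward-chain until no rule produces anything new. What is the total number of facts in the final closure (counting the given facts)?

[1] (ii) [V4 & H3 & R7 -> U]; (iv) [W & H3 -> U82]; (vi) [W & C8 -> B9]; (xi) [Q5 -> S31]; (xiii) [D & M7 & N -> S1]; (xiv) [H3 -> F]. ⇒ new: U, U82, B9, S31, S1, F.
[2] (vii) [S1 & M7 -> E]; (xii) [B9 & U & N -> J3]. ⇒ new: E, J3.
[3] (viii) [J3 & E & F -> T5]. ⇒ new: T5.
[4] (x) [T5 & K -> L6]. ⇒ new: L6.
Closure: {A2, B9, C8, D, E, F, G4, H3, J3, K, L6, M7, N, P4, Q5, R7, S1, S31, T5, U, U82, V4, W} — 23 facts.

23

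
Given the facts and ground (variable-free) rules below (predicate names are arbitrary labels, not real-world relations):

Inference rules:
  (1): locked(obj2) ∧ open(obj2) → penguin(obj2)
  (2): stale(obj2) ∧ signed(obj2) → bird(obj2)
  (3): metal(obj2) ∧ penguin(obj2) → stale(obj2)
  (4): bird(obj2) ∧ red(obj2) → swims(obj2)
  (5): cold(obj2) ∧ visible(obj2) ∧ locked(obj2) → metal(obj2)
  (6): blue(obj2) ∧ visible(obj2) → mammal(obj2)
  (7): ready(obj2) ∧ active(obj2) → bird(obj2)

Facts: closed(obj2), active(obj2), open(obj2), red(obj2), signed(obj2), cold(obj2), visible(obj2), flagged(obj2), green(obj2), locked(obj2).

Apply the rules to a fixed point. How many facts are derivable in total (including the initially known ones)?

Round 1: (1) [locked(obj2) ∧ open(obj2) → penguin(obj2)]; (5) [cold(obj2) ∧ visible(obj2) ∧ locked(obj2) → metal(obj2)]. Adds penguin(obj2), metal(obj2).
Round 2: (3) [metal(obj2) ∧ penguin(obj2) → stale(obj2)]. Adds stale(obj2).
Round 3: (2) [stale(obj2) ∧ signed(obj2) → bird(obj2)]. Adds bird(obj2).
Round 4: (4) [bird(obj2) ∧ red(obj2) → swims(obj2)]. Adds swims(obj2).
Closure: {active(obj2), bird(obj2), closed(obj2), cold(obj2), flagged(obj2), green(obj2), locked(obj2), metal(obj2), open(obj2), penguin(obj2), red(obj2), signed(obj2), stale(obj2), swims(obj2), visible(obj2)} — 15 facts.

15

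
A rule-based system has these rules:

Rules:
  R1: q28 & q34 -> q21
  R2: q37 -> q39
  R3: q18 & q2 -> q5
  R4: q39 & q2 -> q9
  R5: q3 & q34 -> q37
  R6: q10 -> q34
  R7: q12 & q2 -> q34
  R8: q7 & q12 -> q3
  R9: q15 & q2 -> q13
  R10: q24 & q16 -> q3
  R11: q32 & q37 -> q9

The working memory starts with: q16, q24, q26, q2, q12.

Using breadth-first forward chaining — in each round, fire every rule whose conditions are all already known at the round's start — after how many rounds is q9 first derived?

4

Round 1 — R7, R10, derive q34, q3.
Round 2 — R5, derive q37.
Round 3 — R2, derive q39.
Round 4 — R4, derive q9.
q9 first appears in round 4.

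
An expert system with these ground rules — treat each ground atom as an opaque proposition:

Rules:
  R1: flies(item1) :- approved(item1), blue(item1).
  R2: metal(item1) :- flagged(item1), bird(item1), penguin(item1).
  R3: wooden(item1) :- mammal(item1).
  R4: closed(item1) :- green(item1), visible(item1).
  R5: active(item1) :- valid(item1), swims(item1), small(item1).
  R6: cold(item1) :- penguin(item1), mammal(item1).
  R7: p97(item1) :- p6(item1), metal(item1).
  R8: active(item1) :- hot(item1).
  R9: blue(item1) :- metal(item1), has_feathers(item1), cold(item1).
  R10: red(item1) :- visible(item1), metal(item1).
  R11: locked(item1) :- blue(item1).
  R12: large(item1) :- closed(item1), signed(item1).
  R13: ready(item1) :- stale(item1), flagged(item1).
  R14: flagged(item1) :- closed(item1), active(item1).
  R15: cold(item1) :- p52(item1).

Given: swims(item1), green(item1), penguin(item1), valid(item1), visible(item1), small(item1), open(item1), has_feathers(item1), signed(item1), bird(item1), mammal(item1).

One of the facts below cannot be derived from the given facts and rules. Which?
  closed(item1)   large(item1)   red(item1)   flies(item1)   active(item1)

Round 1 fires R3, R4, R5, R6, giving wooden(item1), closed(item1), active(item1), cold(item1).
Round 2 fires R12, R14, giving large(item1), flagged(item1).
Round 3 fires R2, giving metal(item1).
Round 4 fires R9, R10, giving blue(item1), red(item1).
Round 5 fires R11, giving locked(item1).
Derived: active(item1) (round 1), red(item1) (round 4), closed(item1) (round 1), large(item1) (round 2). flies(item1) never appears in any round.

flies(item1)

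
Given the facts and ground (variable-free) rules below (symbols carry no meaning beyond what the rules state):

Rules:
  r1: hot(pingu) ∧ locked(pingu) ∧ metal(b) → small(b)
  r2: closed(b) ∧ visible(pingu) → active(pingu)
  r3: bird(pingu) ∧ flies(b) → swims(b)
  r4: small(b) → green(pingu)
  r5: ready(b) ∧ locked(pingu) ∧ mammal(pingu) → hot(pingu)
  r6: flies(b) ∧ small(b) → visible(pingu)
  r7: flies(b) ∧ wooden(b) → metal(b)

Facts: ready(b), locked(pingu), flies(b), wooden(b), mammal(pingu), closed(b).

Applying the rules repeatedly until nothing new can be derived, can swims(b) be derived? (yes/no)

no

Round 1: r5 [ready(b) ∧ locked(pingu) ∧ mammal(pingu) → hot(pingu)]; r7 [flies(b) ∧ wooden(b) → metal(b)]. New: hot(pingu), metal(b).
Round 2: r1 [hot(pingu) ∧ locked(pingu) ∧ metal(b) → small(b)]. New: small(b).
Round 3: r4 [small(b) → green(pingu)]; r6 [flies(b) ∧ small(b) → visible(pingu)]. New: green(pingu), visible(pingu).
Round 4: r2 [closed(b) ∧ visible(pingu) → active(pingu)]. New: active(pingu).
Fixed point reached. swims(b) is concluded only by r3; r3 needs bird(pingu) (never derived).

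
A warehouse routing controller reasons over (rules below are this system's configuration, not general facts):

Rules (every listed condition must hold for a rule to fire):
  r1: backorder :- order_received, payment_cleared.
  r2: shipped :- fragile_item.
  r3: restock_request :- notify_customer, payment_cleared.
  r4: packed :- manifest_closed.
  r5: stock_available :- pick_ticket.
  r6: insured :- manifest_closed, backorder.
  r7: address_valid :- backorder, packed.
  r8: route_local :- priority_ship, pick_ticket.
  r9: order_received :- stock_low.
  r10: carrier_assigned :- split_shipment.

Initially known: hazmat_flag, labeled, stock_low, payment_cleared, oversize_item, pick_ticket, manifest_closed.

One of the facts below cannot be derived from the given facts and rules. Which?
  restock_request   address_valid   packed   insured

restock_request

Round 1: r4 [packed :- manifest_closed.]; r5 [stock_available :- pick_ticket.]; r9 [order_received :- stock_low.]. Adds packed, stock_available, order_received.
Round 2: r1 [backorder :- order_received, payment_cleared.]. Adds backorder.
Round 3: r6 [insured :- manifest_closed, backorder.]; r7 [address_valid :- backorder, packed.]. Adds insured, address_valid.
Derived: insured (round 3), packed (round 1), address_valid (round 3). restock_request never appears in any round.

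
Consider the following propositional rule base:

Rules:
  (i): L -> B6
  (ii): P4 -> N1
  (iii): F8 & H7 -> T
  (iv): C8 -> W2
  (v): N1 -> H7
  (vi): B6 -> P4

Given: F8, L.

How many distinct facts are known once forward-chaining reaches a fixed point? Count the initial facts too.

7

Round 1: (i) [L -> B6]. New: B6.
Round 2: (vi) [B6 -> P4]. New: P4.
Round 3: (ii) [P4 -> N1]. New: N1.
Round 4: (v) [N1 -> H7]. New: H7.
Round 5: (iii) [F8 & H7 -> T]. New: T.
Closure: {B6, F8, H7, L, N1, P4, T} — 7 facts.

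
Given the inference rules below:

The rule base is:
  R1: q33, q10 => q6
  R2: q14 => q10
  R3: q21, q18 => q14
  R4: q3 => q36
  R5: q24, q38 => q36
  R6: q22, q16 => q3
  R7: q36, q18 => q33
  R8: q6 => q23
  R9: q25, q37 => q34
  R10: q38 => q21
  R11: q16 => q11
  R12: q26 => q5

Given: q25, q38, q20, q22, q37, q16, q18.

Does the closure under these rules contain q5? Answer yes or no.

Round 1 fires R6, R9, R10, R11, giving q3, q34, q21, q11.
Round 2 fires R3, R4, giving q14, q36.
Round 3 fires R2, R7, giving q10, q33.
Round 4 fires R1, giving q6.
Round 5 fires R8, giving q23.
Fixed point reached. q5 is concluded only by R12; R12 needs q26 (never derived).

no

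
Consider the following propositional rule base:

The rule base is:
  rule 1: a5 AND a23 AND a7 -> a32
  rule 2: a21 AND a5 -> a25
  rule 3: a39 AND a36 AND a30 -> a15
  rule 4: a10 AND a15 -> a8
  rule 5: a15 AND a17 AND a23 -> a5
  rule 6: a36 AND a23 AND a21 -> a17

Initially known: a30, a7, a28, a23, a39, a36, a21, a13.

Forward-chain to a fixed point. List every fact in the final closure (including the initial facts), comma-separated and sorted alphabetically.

a13, a15, a17, a21, a23, a25, a28, a30, a32, a36, a39, a5, a7

Round 1 — rule 3, rule 6, derive a15, a17.
Round 2 — rule 5, derive a5.
Round 3 — rule 1, rule 2, derive a32, a25.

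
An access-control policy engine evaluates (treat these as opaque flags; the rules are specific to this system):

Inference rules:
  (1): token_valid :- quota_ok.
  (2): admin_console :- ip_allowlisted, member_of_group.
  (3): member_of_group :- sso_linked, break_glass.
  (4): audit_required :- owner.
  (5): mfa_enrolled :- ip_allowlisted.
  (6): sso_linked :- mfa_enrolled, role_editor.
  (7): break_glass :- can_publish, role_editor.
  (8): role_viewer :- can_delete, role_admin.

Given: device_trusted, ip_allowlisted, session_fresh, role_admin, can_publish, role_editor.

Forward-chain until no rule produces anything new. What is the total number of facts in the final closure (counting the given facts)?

Round 1: (5) [mfa_enrolled :- ip_allowlisted.]; (7) [break_glass :- can_publish, role_editor.]. Adds mfa_enrolled, break_glass.
Round 2: (6) [sso_linked :- mfa_enrolled, role_editor.]. Adds sso_linked.
Round 3: (3) [member_of_group :- sso_linked, break_glass.]. Adds member_of_group.
Round 4: (2) [admin_console :- ip_allowlisted, member_of_group.]. Adds admin_console.
Closure: {admin_console, break_glass, can_publish, device_trusted, ip_allowlisted, member_of_group, mfa_enrolled, role_admin, role_editor, session_fresh, sso_linked} — 11 facts.

11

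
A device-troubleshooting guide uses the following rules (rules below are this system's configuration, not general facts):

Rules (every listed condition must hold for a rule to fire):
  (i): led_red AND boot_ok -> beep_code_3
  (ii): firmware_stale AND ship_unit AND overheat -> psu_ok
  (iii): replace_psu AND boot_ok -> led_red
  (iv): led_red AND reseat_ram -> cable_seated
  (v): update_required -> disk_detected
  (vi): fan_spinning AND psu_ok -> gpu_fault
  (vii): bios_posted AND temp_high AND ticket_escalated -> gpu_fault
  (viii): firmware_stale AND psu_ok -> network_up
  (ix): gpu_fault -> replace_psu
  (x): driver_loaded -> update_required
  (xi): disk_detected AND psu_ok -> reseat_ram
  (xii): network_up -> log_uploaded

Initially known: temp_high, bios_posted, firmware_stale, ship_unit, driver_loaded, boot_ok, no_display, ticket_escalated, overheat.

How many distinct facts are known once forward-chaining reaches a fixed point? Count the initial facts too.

20

[1] (ii) [firmware_stale AND ship_unit AND overheat -> psu_ok]; (vii) [bios_posted AND temp_high AND ticket_escalated -> gpu_fault]; (x) [driver_loaded -> update_required]. ⇒ new: psu_ok, gpu_fault, update_required.
[2] (v) [update_required -> disk_detected]; (viii) [firmware_stale AND psu_ok -> network_up]; (ix) [gpu_fault -> replace_psu]. ⇒ new: disk_detected, network_up, replace_psu.
[3] (iii) [replace_psu AND boot_ok -> led_red]; (xi) [disk_detected AND psu_ok -> reseat_ram]; (xii) [network_up -> log_uploaded]. ⇒ new: led_red, reseat_ram, log_uploaded.
[4] (i) [led_red AND boot_ok -> beep_code_3]; (iv) [led_red AND reseat_ram -> cable_seated]. ⇒ new: beep_code_3, cable_seated.
Closure: {beep_code_3, bios_posted, boot_ok, cable_seated, disk_detected, driver_loaded, firmware_stale, gpu_fault, led_red, log_uploaded, network_up, no_display, overheat, psu_ok, replace_psu, reseat_ram, ship_unit, temp_high, ticket_escalated, update_required} — 20 facts.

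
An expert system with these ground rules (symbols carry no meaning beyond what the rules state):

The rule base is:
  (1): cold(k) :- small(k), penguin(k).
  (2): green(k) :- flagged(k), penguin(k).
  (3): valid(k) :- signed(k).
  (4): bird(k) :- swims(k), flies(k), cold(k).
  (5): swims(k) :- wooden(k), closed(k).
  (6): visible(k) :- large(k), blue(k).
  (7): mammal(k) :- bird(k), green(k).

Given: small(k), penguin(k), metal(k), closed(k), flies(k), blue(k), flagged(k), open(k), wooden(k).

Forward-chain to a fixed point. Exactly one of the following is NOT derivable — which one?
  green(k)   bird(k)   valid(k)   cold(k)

Round 1: (1) [cold(k) :- small(k), penguin(k).]; (2) [green(k) :- flagged(k), penguin(k).]; (5) [swims(k) :- wooden(k), closed(k).]. Adds cold(k), green(k), swims(k).
Round 2: (4) [bird(k) :- swims(k), flies(k), cold(k).]. Adds bird(k).
Round 3: (7) [mammal(k) :- bird(k), green(k).]. Adds mammal(k).
Derived: cold(k) (round 1), green(k) (round 1), bird(k) (round 2). valid(k) never appears in any round.

valid(k)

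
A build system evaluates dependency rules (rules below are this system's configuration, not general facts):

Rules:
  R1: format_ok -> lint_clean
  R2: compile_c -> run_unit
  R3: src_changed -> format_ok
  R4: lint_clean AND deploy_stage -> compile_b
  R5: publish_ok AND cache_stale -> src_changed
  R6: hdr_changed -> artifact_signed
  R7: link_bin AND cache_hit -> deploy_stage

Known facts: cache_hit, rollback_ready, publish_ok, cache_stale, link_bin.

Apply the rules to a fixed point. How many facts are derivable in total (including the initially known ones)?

10

Round 1 — R5, R7, derive src_changed, deploy_stage.
Round 2 — R3, derive format_ok.
Round 3 — R1, derive lint_clean.
Round 4 — R4, derive compile_b.
Closure: {cache_hit, cache_stale, compile_b, deploy_stage, format_ok, link_bin, lint_clean, publish_ok, rollback_ready, src_changed} — 10 facts.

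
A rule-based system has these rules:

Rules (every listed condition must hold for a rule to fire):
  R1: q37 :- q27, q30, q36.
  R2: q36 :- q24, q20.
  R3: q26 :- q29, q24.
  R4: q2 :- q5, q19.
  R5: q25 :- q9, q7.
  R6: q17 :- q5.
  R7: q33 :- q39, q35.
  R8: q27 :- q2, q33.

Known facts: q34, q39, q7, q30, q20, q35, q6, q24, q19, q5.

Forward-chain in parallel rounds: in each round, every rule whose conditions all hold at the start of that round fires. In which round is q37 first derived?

3

Round 1: R2 [q36 :- q24, q20.]; R4 [q2 :- q5, q19.]; R6 [q17 :- q5.]; R7 [q33 :- q39, q35.]. New: q36, q2, q17, q33.
Round 2: R8 [q27 :- q2, q33.]. New: q27.
Round 3: R1 [q37 :- q27, q30, q36.]. New: q37.
q37 first appears in round 3.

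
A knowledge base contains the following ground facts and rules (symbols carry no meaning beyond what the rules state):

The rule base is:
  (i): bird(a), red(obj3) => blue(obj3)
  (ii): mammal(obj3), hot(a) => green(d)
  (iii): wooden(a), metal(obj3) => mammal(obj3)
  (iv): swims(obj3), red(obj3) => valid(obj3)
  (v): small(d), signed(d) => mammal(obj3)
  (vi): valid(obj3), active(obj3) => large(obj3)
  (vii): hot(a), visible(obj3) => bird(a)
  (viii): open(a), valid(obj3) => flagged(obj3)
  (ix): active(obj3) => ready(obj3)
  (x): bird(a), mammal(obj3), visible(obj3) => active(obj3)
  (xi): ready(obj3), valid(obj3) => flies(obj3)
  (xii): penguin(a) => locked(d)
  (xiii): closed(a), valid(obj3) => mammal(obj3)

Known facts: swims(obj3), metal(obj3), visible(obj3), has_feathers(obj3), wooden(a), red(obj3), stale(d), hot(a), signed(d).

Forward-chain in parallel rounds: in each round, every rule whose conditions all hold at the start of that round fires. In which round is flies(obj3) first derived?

4

Round 1: (iii) [wooden(a), metal(obj3) => mammal(obj3)]; (iv) [swims(obj3), red(obj3) => valid(obj3)]; (vii) [hot(a), visible(obj3) => bird(a)]. Adds mammal(obj3), valid(obj3), bird(a).
Round 2: (i) [bird(a), red(obj3) => blue(obj3)]; (ii) [mammal(obj3), hot(a) => green(d)]; (x) [bird(a), mammal(obj3), visible(obj3) => active(obj3)]. Adds blue(obj3), green(d), active(obj3).
Round 3: (vi) [valid(obj3), active(obj3) => large(obj3)]; (ix) [active(obj3) => ready(obj3)]. Adds large(obj3), ready(obj3).
Round 4: (xi) [ready(obj3), valid(obj3) => flies(obj3)]. Adds flies(obj3).
flies(obj3) first appears in round 4.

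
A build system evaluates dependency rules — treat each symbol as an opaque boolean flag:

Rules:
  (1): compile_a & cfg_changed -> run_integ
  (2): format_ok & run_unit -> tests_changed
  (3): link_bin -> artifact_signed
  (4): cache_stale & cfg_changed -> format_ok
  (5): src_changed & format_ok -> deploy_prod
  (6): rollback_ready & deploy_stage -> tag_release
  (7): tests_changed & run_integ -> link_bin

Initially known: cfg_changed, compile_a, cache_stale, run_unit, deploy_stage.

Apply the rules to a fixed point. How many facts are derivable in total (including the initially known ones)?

10

Round 1: (1) [compile_a & cfg_changed -> run_integ]; (4) [cache_stale & cfg_changed -> format_ok]. New: run_integ, format_ok.
Round 2: (2) [format_ok & run_unit -> tests_changed]. New: tests_changed.
Round 3: (7) [tests_changed & run_integ -> link_bin]. New: link_bin.
Round 4: (3) [link_bin -> artifact_signed]. New: artifact_signed.
Closure: {artifact_signed, cache_stale, cfg_changed, compile_a, deploy_stage, format_ok, link_bin, run_integ, run_unit, tests_changed} — 10 facts.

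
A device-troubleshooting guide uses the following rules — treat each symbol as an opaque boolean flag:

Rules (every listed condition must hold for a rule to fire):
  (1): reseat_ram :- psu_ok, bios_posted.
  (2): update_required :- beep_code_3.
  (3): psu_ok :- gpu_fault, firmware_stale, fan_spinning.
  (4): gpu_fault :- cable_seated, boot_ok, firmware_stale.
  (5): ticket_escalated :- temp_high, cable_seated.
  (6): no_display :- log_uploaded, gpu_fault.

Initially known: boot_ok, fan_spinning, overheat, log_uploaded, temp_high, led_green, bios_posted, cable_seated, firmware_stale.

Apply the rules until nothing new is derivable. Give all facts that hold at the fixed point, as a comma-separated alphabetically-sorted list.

bios_posted, boot_ok, cable_seated, fan_spinning, firmware_stale, gpu_fault, led_green, log_uploaded, no_display, overheat, psu_ok, reseat_ram, temp_high, ticket_escalated

Round 1 fires (4), (5), giving gpu_fault, ticket_escalated.
Round 2 fires (3), (6), giving psu_ok, no_display.
Round 3 fires (1), giving reseat_ram.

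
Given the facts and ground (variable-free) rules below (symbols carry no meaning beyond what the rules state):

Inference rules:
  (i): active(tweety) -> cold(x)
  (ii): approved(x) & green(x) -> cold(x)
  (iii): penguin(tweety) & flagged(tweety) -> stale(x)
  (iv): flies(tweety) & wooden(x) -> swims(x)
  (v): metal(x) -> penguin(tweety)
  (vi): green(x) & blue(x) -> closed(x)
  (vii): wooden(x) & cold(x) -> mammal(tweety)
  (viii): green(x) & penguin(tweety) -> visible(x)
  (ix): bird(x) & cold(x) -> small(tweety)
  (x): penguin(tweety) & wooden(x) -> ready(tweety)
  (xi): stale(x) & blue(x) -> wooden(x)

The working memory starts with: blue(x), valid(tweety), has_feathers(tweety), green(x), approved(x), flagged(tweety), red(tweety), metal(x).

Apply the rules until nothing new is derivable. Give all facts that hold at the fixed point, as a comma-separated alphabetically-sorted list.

[1] (ii) [approved(x) & green(x) -> cold(x)]; (v) [metal(x) -> penguin(tweety)]; (vi) [green(x) & blue(x) -> closed(x)]. ⇒ new: cold(x), penguin(tweety), closed(x).
[2] (iii) [penguin(tweety) & flagged(tweety) -> stale(x)]; (viii) [green(x) & penguin(tweety) -> visible(x)]. ⇒ new: stale(x), visible(x).
[3] (xi) [stale(x) & blue(x) -> wooden(x)]. ⇒ new: wooden(x).
[4] (vii) [wooden(x) & cold(x) -> mammal(tweety)]; (x) [penguin(tweety) & wooden(x) -> ready(tweety)]. ⇒ new: mammal(tweety), ready(tweety).

approved(x), blue(x), closed(x), cold(x), flagged(tweety), green(x), has_feathers(tweety), mammal(tweety), metal(x), penguin(tweety), ready(tweety), red(tweety), stale(x), valid(tweety), visible(x), wooden(x)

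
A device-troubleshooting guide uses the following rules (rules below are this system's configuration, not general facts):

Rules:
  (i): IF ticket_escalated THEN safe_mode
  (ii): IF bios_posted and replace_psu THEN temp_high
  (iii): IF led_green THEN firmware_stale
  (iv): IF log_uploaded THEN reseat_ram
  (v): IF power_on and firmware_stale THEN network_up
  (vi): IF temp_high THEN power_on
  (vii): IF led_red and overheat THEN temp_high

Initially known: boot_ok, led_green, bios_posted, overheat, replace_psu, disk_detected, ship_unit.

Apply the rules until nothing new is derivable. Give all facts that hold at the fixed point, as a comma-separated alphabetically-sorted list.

bios_posted, boot_ok, disk_detected, firmware_stale, led_green, network_up, overheat, power_on, replace_psu, ship_unit, temp_high

Round 1: (ii) [IF bios_posted and replace_psu THEN temp_high]; (iii) [IF led_green THEN firmware_stale]. New: temp_high, firmware_stale.
Round 2: (vi) [IF temp_high THEN power_on]. New: power_on.
Round 3: (v) [IF power_on and firmware_stale THEN network_up]. New: network_up.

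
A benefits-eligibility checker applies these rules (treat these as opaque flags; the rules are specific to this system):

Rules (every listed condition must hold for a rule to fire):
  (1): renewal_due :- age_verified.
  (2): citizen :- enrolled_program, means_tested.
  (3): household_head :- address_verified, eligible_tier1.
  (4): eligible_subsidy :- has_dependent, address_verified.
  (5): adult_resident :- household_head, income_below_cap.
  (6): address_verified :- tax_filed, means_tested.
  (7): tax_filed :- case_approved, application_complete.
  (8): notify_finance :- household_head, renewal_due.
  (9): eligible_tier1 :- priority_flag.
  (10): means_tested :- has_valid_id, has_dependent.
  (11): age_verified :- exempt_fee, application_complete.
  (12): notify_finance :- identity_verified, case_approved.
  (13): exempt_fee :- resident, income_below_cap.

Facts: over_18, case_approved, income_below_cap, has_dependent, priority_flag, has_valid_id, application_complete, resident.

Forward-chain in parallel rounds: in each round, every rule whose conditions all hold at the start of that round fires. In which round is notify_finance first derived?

4

Round 1 — (7), (9), (10), (13), derive tax_filed, eligible_tier1, means_tested, exempt_fee.
Round 2 — (6), (11), derive address_verified, age_verified.
Round 3 — (1), (3), (4), derive renewal_due, household_head, eligible_subsidy.
Round 4 — (5), (8), derive adult_resident, notify_finance.
notify_finance first appears in round 4.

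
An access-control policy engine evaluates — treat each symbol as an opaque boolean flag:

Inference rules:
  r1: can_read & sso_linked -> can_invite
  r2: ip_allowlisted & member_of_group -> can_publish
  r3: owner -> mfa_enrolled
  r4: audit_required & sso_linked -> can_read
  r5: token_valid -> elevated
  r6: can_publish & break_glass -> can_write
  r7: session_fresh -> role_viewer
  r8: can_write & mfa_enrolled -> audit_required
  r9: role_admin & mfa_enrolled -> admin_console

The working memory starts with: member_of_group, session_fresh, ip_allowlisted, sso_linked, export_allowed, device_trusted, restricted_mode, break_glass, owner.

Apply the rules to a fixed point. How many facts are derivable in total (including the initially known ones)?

16

Round 1 — r2, r3, r7, derive can_publish, mfa_enrolled, role_viewer.
Round 2 — r6, derive can_write.
Round 3 — r8, derive audit_required.
Round 4 — r4, derive can_read.
Round 5 — r1, derive can_invite.
Closure: {audit_required, break_glass, can_invite, can_publish, can_read, can_write, device_trusted, export_allowed, ip_allowlisted, member_of_group, mfa_enrolled, owner, restricted_mode, role_viewer, session_fresh, sso_linked} — 16 facts.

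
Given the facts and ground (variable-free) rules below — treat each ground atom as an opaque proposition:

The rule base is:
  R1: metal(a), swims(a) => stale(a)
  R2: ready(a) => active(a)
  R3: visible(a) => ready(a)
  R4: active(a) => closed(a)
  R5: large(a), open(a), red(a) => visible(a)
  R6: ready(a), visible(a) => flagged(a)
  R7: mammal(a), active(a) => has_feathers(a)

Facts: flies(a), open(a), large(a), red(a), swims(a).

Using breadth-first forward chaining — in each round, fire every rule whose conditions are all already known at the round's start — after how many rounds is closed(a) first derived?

4

[1] R5 [large(a), open(a), red(a) => visible(a)]. ⇒ new: visible(a).
[2] R3 [visible(a) => ready(a)]. ⇒ new: ready(a).
[3] R2 [ready(a) => active(a)]; R6 [ready(a), visible(a) => flagged(a)]. ⇒ new: active(a), flagged(a).
[4] R4 [active(a) => closed(a)]. ⇒ new: closed(a).
closed(a) first appears in round 4.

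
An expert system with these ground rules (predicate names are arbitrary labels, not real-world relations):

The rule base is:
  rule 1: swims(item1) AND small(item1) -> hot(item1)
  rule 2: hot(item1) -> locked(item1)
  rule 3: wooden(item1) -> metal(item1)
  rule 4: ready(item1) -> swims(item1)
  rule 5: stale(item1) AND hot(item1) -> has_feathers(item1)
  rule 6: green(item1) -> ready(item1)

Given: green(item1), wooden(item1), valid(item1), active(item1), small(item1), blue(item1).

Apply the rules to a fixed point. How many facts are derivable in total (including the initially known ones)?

11

[1] rule 3 [wooden(item1) -> metal(item1)]; rule 6 [green(item1) -> ready(item1)]. ⇒ new: metal(item1), ready(item1).
[2] rule 4 [ready(item1) -> swims(item1)]. ⇒ new: swims(item1).
[3] rule 1 [swims(item1) AND small(item1) -> hot(item1)]. ⇒ new: hot(item1).
[4] rule 2 [hot(item1) -> locked(item1)]. ⇒ new: locked(item1).
Closure: {active(item1), blue(item1), green(item1), hot(item1), locked(item1), metal(item1), ready(item1), small(item1), swims(item1), valid(item1), wooden(item1)} — 11 facts.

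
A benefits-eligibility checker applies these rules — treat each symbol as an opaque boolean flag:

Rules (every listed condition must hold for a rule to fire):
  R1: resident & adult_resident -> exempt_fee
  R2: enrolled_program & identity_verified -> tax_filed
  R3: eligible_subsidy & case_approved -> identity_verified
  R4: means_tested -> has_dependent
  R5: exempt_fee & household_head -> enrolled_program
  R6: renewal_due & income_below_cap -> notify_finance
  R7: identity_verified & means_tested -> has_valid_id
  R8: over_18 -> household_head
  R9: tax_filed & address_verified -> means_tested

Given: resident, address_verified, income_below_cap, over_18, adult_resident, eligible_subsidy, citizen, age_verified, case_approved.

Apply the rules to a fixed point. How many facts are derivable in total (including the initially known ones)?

17

[1] R1 [resident & adult_resident -> exempt_fee]; R3 [eligible_subsidy & case_approved -> identity_verified]; R8 [over_18 -> household_head]. ⇒ new: exempt_fee, identity_verified, household_head.
[2] R5 [exempt_fee & household_head -> enrolled_program]. ⇒ new: enrolled_program.
[3] R2 [enrolled_program & identity_verified -> tax_filed]. ⇒ new: tax_filed.
[4] R9 [tax_filed & address_verified -> means_tested]. ⇒ new: means_tested.
[5] R4 [means_tested -> has_dependent]; R7 [identity_verified & means_tested -> has_valid_id]. ⇒ new: has_dependent, has_valid_id.
Closure: {address_verified, adult_resident, age_verified, case_approved, citizen, eligible_subsidy, enrolled_program, exempt_fee, has_dependent, has_valid_id, household_head, identity_verified, income_below_cap, means_tested, over_18, resident, tax_filed} — 17 facts.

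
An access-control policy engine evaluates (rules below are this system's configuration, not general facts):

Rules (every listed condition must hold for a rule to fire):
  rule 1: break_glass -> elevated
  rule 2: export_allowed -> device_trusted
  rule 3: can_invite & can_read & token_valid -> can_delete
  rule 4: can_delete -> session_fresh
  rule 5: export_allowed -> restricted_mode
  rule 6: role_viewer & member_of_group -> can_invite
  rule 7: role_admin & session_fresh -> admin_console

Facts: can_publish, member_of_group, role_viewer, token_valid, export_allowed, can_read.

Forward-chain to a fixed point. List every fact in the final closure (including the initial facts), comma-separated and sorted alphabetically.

[1] rule 2 [export_allowed -> device_trusted]; rule 5 [export_allowed -> restricted_mode]; rule 6 [role_viewer & member_of_group -> can_invite]. ⇒ new: device_trusted, restricted_mode, can_invite.
[2] rule 3 [can_invite & can_read & token_valid -> can_delete]. ⇒ new: can_delete.
[3] rule 4 [can_delete -> session_fresh]. ⇒ new: session_fresh.

can_delete, can_invite, can_publish, can_read, device_trusted, export_allowed, member_of_group, restricted_mode, role_viewer, session_fresh, token_valid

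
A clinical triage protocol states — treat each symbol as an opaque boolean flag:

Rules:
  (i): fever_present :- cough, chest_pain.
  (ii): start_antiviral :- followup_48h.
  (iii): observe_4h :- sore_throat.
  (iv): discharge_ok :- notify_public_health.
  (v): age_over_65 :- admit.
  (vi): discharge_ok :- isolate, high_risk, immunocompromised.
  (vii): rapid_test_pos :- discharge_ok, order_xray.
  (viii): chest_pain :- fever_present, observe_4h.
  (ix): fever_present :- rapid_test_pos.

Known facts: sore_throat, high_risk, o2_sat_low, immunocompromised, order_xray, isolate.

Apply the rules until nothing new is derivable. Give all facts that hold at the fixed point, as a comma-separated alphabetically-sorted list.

Round 1 fires (iii), (vi), giving observe_4h, discharge_ok.
Round 2 fires (vii), giving rapid_test_pos.
Round 3 fires (ix), giving fever_present.
Round 4 fires (viii), giving chest_pain.

chest_pain, discharge_ok, fever_present, high_risk, immunocompromised, isolate, o2_sat_low, observe_4h, order_xray, rapid_test_pos, sore_throat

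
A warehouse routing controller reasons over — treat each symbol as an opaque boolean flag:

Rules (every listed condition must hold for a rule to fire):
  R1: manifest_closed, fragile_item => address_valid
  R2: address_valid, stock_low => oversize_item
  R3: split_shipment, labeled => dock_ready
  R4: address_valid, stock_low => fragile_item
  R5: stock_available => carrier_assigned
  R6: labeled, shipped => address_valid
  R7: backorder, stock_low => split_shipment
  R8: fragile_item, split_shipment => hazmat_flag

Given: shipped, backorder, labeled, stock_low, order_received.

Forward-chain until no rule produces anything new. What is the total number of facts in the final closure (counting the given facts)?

Round 1 — R6, R7, derive address_valid, split_shipment.
Round 2 — R2, R3, R4, derive oversize_item, dock_ready, fragile_item.
Round 3 — R8, derive hazmat_flag.
Closure: {address_valid, backorder, dock_ready, fragile_item, hazmat_flag, labeled, order_received, oversize_item, shipped, split_shipment, stock_low} — 11 facts.

11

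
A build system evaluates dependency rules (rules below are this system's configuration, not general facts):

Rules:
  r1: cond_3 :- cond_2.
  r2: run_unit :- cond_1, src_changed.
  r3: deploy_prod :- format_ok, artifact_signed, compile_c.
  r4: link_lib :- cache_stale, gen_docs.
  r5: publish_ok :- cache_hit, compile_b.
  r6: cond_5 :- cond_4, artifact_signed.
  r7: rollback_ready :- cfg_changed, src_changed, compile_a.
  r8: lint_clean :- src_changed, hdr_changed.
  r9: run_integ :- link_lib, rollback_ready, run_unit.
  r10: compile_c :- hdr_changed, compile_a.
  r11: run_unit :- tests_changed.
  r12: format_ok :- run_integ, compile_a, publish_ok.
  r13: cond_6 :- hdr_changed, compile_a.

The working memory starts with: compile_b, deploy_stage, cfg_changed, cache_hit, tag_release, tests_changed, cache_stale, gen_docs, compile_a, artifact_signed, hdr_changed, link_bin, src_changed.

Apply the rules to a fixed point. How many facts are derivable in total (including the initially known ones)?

[1] r4 [link_lib :- cache_stale, gen_docs.]; r5 [publish_ok :- cache_hit, compile_b.]; r7 [rollback_ready :- cfg_changed, src_changed, compile_a.]; r8 [lint_clean :- src_changed, hdr_changed.]; r10 [compile_c :- hdr_changed, compile_a.]; r11 [run_unit :- tests_changed.]; r13 [cond_6 :- hdr_changed, compile_a.]. ⇒ new: link_lib, publish_ok, rollback_ready, lint_clean, compile_c, run_unit, cond_6.
[2] r9 [run_integ :- link_lib, rollback_ready, run_unit.]. ⇒ new: run_integ.
[3] r12 [format_ok :- run_integ, compile_a, publish_ok.]. ⇒ new: format_ok.
[4] r3 [deploy_prod :- format_ok, artifact_signed, compile_c.]. ⇒ new: deploy_prod.
Closure: {artifact_signed, cache_hit, cache_stale, cfg_changed, compile_a, compile_b, compile_c, cond_6, deploy_prod, deploy_stage, format_ok, gen_docs, hdr_changed, link_bin, link_lib, lint_clean, publish_ok, rollback_ready, run_integ, run_unit, src_changed, tag_release, tests_changed} — 23 facts.

23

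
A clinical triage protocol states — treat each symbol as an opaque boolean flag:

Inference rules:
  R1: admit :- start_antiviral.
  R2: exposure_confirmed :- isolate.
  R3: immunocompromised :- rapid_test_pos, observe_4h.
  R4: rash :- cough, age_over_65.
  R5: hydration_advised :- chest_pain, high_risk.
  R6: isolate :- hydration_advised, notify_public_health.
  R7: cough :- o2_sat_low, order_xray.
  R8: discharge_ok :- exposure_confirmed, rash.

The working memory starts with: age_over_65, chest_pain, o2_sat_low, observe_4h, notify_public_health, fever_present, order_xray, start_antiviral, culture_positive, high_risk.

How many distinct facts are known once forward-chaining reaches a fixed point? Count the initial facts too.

Round 1: R1 [admit :- start_antiviral.]; R5 [hydration_advised :- chest_pain, high_risk.]; R7 [cough :- o2_sat_low, order_xray.]. New: admit, hydration_advised, cough.
Round 2: R4 [rash :- cough, age_over_65.]; R6 [isolate :- hydration_advised, notify_public_health.]. New: rash, isolate.
Round 3: R2 [exposure_confirmed :- isolate.]. New: exposure_confirmed.
Round 4: R8 [discharge_ok :- exposure_confirmed, rash.]. New: discharge_ok.
Closure: {admit, age_over_65, chest_pain, cough, culture_positive, discharge_ok, exposure_confirmed, fever_present, high_risk, hydration_advised, isolate, notify_public_health, o2_sat_low, observe_4h, order_xray, rash, start_antiviral} — 17 facts.

17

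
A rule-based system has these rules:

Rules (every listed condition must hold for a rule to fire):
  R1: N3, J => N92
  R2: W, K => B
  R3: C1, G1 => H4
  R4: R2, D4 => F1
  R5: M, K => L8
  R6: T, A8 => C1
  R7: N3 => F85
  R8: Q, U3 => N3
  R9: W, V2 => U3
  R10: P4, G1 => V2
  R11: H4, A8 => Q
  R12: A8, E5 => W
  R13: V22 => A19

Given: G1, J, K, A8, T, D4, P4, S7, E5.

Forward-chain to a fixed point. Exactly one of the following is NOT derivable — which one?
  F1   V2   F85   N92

[1] R6 [T, A8 => C1]; R10 [P4, G1 => V2]; R12 [A8, E5 => W]. ⇒ new: C1, V2, W.
[2] R2 [W, K => B]; R3 [C1, G1 => H4]; R9 [W, V2 => U3]. ⇒ new: B, H4, U3.
[3] R11 [H4, A8 => Q]. ⇒ new: Q.
[4] R8 [Q, U3 => N3]. ⇒ new: N3.
[5] R1 [N3, J => N92]; R7 [N3 => F85]. ⇒ new: N92, F85.
Derived: V2 (round 1), N92 (round 5), F85 (round 5). F1 never appears in any round.

F1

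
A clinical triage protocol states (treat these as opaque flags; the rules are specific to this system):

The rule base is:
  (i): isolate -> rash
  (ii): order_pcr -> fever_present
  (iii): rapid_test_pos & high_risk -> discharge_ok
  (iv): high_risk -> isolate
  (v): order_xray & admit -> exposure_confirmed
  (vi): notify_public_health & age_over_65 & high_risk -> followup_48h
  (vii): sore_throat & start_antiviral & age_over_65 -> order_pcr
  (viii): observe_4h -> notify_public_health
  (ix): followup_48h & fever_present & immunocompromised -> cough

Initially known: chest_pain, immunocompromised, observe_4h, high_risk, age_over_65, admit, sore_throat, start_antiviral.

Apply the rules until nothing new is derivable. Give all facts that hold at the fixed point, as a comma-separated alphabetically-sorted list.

admit, age_over_65, chest_pain, cough, fever_present, followup_48h, high_risk, immunocompromised, isolate, notify_public_health, observe_4h, order_pcr, rash, sore_throat, start_antiviral

Round 1 — (iv), (vii), (viii), derive isolate, order_pcr, notify_public_health.
Round 2 — (i), (ii), (vi), derive rash, fever_present, followup_48h.
Round 3 — (ix), derive cough.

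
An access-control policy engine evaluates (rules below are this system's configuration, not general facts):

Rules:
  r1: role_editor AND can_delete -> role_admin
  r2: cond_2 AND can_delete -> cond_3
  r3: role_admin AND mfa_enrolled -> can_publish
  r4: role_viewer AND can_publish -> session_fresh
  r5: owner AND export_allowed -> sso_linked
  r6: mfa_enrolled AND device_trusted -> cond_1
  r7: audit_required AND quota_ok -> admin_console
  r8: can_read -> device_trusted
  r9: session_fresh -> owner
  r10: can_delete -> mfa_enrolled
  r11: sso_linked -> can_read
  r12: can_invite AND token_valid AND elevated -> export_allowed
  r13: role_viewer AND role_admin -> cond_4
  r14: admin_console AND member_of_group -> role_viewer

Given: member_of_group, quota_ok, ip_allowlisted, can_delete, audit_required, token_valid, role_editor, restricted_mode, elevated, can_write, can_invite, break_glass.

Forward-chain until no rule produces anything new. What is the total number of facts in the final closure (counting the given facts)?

Round 1: r1 [role_editor AND can_delete -> role_admin]; r7 [audit_required AND quota_ok -> admin_console]; r10 [can_delete -> mfa_enrolled]; r12 [can_invite AND token_valid AND elevated -> export_allowed]. Adds role_admin, admin_console, mfa_enrolled, export_allowed.
Round 2: r3 [role_admin AND mfa_enrolled -> can_publish]; r14 [admin_console AND member_of_group -> role_viewer]. Adds can_publish, role_viewer.
Round 3: r4 [role_viewer AND can_publish -> session_fresh]; r13 [role_viewer AND role_admin -> cond_4]. Adds session_fresh, cond_4.
Round 4: r9 [session_fresh -> owner]. Adds owner.
Round 5: r5 [owner AND export_allowed -> sso_linked]. Adds sso_linked.
Round 6: r11 [sso_linked -> can_read]. Adds can_read.
Round 7: r8 [can_read -> device_trusted]. Adds device_trusted.
Round 8: r6 [mfa_enrolled AND device_trusted -> cond_1]. Adds cond_1.
Closure: {admin_console, audit_required, break_glass, can_delete, can_invite, can_publish, can_read, can_write, cond_1, cond_4, device_trusted, elevated, export_allowed, ip_allowlisted, member_of_group, mfa_enrolled, owner, quota_ok, restricted_mode, role_admin, role_editor, role_viewer, session_fresh, sso_linked, token_valid} — 25 facts.

25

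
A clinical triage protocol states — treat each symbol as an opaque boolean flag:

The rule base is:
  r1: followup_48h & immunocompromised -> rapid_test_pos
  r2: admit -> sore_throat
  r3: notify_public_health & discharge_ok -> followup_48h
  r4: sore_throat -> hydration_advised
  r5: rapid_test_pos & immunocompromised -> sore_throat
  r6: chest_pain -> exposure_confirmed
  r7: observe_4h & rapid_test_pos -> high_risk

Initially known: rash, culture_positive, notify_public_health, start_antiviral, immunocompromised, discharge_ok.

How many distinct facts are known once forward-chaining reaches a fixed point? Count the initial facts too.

Round 1: r3 [notify_public_health & discharge_ok -> followup_48h]. New: followup_48h.
Round 2: r1 [followup_48h & immunocompromised -> rapid_test_pos]. New: rapid_test_pos.
Round 3: r5 [rapid_test_pos & immunocompromised -> sore_throat]. New: sore_throat.
Round 4: r4 [sore_throat -> hydration_advised]. New: hydration_advised.
Closure: {culture_positive, discharge_ok, followup_48h, hydration_advised, immunocompromised, notify_public_health, rapid_test_pos, rash, sore_throat, start_antiviral} — 10 facts.

10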